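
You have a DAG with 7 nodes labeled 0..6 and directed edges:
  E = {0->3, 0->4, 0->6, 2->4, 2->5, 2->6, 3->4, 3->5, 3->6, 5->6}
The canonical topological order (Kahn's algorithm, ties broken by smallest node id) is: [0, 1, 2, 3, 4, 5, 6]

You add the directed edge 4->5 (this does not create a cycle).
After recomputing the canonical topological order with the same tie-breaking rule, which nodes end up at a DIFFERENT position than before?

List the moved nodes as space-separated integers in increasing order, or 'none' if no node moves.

Old toposort: [0, 1, 2, 3, 4, 5, 6]
Added edge 4->5
Recompute Kahn (smallest-id tiebreak):
  initial in-degrees: [0, 0, 0, 1, 3, 3, 4]
  ready (indeg=0): [0, 1, 2]
  pop 0: indeg[3]->0; indeg[4]->2; indeg[6]->3 | ready=[1, 2, 3] | order so far=[0]
  pop 1: no out-edges | ready=[2, 3] | order so far=[0, 1]
  pop 2: indeg[4]->1; indeg[5]->2; indeg[6]->2 | ready=[3] | order so far=[0, 1, 2]
  pop 3: indeg[4]->0; indeg[5]->1; indeg[6]->1 | ready=[4] | order so far=[0, 1, 2, 3]
  pop 4: indeg[5]->0 | ready=[5] | order so far=[0, 1, 2, 3, 4]
  pop 5: indeg[6]->0 | ready=[6] | order so far=[0, 1, 2, 3, 4, 5]
  pop 6: no out-edges | ready=[] | order so far=[0, 1, 2, 3, 4, 5, 6]
New canonical toposort: [0, 1, 2, 3, 4, 5, 6]
Compare positions:
  Node 0: index 0 -> 0 (same)
  Node 1: index 1 -> 1 (same)
  Node 2: index 2 -> 2 (same)
  Node 3: index 3 -> 3 (same)
  Node 4: index 4 -> 4 (same)
  Node 5: index 5 -> 5 (same)
  Node 6: index 6 -> 6 (same)
Nodes that changed position: none

Answer: none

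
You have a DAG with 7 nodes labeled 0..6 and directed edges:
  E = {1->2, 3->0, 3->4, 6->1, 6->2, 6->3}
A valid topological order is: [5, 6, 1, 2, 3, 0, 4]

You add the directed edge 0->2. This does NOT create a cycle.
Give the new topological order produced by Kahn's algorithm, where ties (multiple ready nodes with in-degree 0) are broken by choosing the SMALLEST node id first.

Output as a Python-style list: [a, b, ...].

Answer: [5, 6, 1, 3, 0, 2, 4]

Derivation:
Old toposort: [5, 6, 1, 2, 3, 0, 4]
Added edge: 0->2
Position of 0 (5) > position of 2 (3). Must reorder: 0 must now come before 2.
Run Kahn's algorithm (break ties by smallest node id):
  initial in-degrees: [1, 1, 3, 1, 1, 0, 0]
  ready (indeg=0): [5, 6]
  pop 5: no out-edges | ready=[6] | order so far=[5]
  pop 6: indeg[1]->0; indeg[2]->2; indeg[3]->0 | ready=[1, 3] | order so far=[5, 6]
  pop 1: indeg[2]->1 | ready=[3] | order so far=[5, 6, 1]
  pop 3: indeg[0]->0; indeg[4]->0 | ready=[0, 4] | order so far=[5, 6, 1, 3]
  pop 0: indeg[2]->0 | ready=[2, 4] | order so far=[5, 6, 1, 3, 0]
  pop 2: no out-edges | ready=[4] | order so far=[5, 6, 1, 3, 0, 2]
  pop 4: no out-edges | ready=[] | order so far=[5, 6, 1, 3, 0, 2, 4]
  Result: [5, 6, 1, 3, 0, 2, 4]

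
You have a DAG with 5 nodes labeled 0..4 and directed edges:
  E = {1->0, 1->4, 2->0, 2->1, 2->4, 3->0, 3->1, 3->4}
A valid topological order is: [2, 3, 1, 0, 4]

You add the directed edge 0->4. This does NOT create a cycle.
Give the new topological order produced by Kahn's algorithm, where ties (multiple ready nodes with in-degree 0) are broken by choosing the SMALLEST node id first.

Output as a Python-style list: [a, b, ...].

Old toposort: [2, 3, 1, 0, 4]
Added edge: 0->4
Position of 0 (3) < position of 4 (4). Old order still valid.
Run Kahn's algorithm (break ties by smallest node id):
  initial in-degrees: [3, 2, 0, 0, 4]
  ready (indeg=0): [2, 3]
  pop 2: indeg[0]->2; indeg[1]->1; indeg[4]->3 | ready=[3] | order so far=[2]
  pop 3: indeg[0]->1; indeg[1]->0; indeg[4]->2 | ready=[1] | order so far=[2, 3]
  pop 1: indeg[0]->0; indeg[4]->1 | ready=[0] | order so far=[2, 3, 1]
  pop 0: indeg[4]->0 | ready=[4] | order so far=[2, 3, 1, 0]
  pop 4: no out-edges | ready=[] | order so far=[2, 3, 1, 0, 4]
  Result: [2, 3, 1, 0, 4]

Answer: [2, 3, 1, 0, 4]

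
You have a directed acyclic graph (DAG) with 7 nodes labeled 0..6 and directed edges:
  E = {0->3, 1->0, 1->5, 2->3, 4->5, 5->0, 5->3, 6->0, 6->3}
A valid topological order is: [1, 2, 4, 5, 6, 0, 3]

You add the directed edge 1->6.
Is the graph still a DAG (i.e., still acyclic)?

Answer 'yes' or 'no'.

Given toposort: [1, 2, 4, 5, 6, 0, 3]
Position of 1: index 0; position of 6: index 4
New edge 1->6: forward
Forward edge: respects the existing order. Still a DAG, same toposort still valid.
Still a DAG? yes

Answer: yes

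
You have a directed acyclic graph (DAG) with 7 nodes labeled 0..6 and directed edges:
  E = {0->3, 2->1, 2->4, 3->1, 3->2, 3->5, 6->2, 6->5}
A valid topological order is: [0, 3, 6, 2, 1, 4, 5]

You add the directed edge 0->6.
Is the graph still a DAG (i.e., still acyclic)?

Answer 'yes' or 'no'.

Answer: yes

Derivation:
Given toposort: [0, 3, 6, 2, 1, 4, 5]
Position of 0: index 0; position of 6: index 2
New edge 0->6: forward
Forward edge: respects the existing order. Still a DAG, same toposort still valid.
Still a DAG? yes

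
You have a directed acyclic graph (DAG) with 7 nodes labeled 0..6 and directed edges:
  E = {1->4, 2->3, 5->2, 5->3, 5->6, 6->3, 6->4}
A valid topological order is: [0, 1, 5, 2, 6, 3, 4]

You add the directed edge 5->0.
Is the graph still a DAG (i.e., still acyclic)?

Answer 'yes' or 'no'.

Given toposort: [0, 1, 5, 2, 6, 3, 4]
Position of 5: index 2; position of 0: index 0
New edge 5->0: backward (u after v in old order)
Backward edge: old toposort is now invalid. Check if this creates a cycle.
Does 0 already reach 5? Reachable from 0: [0]. NO -> still a DAG (reorder needed).
Still a DAG? yes

Answer: yes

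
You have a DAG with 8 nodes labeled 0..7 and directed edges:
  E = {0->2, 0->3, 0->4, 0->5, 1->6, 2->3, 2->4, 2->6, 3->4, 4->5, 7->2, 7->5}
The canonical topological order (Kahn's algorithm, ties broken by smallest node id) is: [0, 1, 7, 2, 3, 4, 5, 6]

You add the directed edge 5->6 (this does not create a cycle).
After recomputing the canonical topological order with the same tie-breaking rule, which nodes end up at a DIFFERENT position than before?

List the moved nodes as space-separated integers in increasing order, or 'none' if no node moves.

Old toposort: [0, 1, 7, 2, 3, 4, 5, 6]
Added edge 5->6
Recompute Kahn (smallest-id tiebreak):
  initial in-degrees: [0, 0, 2, 2, 3, 3, 3, 0]
  ready (indeg=0): [0, 1, 7]
  pop 0: indeg[2]->1; indeg[3]->1; indeg[4]->2; indeg[5]->2 | ready=[1, 7] | order so far=[0]
  pop 1: indeg[6]->2 | ready=[7] | order so far=[0, 1]
  pop 7: indeg[2]->0; indeg[5]->1 | ready=[2] | order so far=[0, 1, 7]
  pop 2: indeg[3]->0; indeg[4]->1; indeg[6]->1 | ready=[3] | order so far=[0, 1, 7, 2]
  pop 3: indeg[4]->0 | ready=[4] | order so far=[0, 1, 7, 2, 3]
  pop 4: indeg[5]->0 | ready=[5] | order so far=[0, 1, 7, 2, 3, 4]
  pop 5: indeg[6]->0 | ready=[6] | order so far=[0, 1, 7, 2, 3, 4, 5]
  pop 6: no out-edges | ready=[] | order so far=[0, 1, 7, 2, 3, 4, 5, 6]
New canonical toposort: [0, 1, 7, 2, 3, 4, 5, 6]
Compare positions:
  Node 0: index 0 -> 0 (same)
  Node 1: index 1 -> 1 (same)
  Node 2: index 3 -> 3 (same)
  Node 3: index 4 -> 4 (same)
  Node 4: index 5 -> 5 (same)
  Node 5: index 6 -> 6 (same)
  Node 6: index 7 -> 7 (same)
  Node 7: index 2 -> 2 (same)
Nodes that changed position: none

Answer: none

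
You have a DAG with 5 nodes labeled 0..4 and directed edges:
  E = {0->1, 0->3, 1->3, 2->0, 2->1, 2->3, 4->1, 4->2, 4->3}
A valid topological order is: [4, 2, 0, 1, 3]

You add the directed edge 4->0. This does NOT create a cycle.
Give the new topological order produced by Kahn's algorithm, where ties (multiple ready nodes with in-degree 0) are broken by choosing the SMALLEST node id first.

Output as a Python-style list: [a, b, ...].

Answer: [4, 2, 0, 1, 3]

Derivation:
Old toposort: [4, 2, 0, 1, 3]
Added edge: 4->0
Position of 4 (0) < position of 0 (2). Old order still valid.
Run Kahn's algorithm (break ties by smallest node id):
  initial in-degrees: [2, 3, 1, 4, 0]
  ready (indeg=0): [4]
  pop 4: indeg[0]->1; indeg[1]->2; indeg[2]->0; indeg[3]->3 | ready=[2] | order so far=[4]
  pop 2: indeg[0]->0; indeg[1]->1; indeg[3]->2 | ready=[0] | order so far=[4, 2]
  pop 0: indeg[1]->0; indeg[3]->1 | ready=[1] | order so far=[4, 2, 0]
  pop 1: indeg[3]->0 | ready=[3] | order so far=[4, 2, 0, 1]
  pop 3: no out-edges | ready=[] | order so far=[4, 2, 0, 1, 3]
  Result: [4, 2, 0, 1, 3]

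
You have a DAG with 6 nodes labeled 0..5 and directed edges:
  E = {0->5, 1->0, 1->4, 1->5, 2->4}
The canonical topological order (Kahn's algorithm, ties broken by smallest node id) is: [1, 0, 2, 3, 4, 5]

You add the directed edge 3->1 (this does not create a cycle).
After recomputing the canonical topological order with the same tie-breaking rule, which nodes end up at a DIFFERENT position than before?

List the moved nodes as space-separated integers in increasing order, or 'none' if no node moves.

Old toposort: [1, 0, 2, 3, 4, 5]
Added edge 3->1
Recompute Kahn (smallest-id tiebreak):
  initial in-degrees: [1, 1, 0, 0, 2, 2]
  ready (indeg=0): [2, 3]
  pop 2: indeg[4]->1 | ready=[3] | order so far=[2]
  pop 3: indeg[1]->0 | ready=[1] | order so far=[2, 3]
  pop 1: indeg[0]->0; indeg[4]->0; indeg[5]->1 | ready=[0, 4] | order so far=[2, 3, 1]
  pop 0: indeg[5]->0 | ready=[4, 5] | order so far=[2, 3, 1, 0]
  pop 4: no out-edges | ready=[5] | order so far=[2, 3, 1, 0, 4]
  pop 5: no out-edges | ready=[] | order so far=[2, 3, 1, 0, 4, 5]
New canonical toposort: [2, 3, 1, 0, 4, 5]
Compare positions:
  Node 0: index 1 -> 3 (moved)
  Node 1: index 0 -> 2 (moved)
  Node 2: index 2 -> 0 (moved)
  Node 3: index 3 -> 1 (moved)
  Node 4: index 4 -> 4 (same)
  Node 5: index 5 -> 5 (same)
Nodes that changed position: 0 1 2 3

Answer: 0 1 2 3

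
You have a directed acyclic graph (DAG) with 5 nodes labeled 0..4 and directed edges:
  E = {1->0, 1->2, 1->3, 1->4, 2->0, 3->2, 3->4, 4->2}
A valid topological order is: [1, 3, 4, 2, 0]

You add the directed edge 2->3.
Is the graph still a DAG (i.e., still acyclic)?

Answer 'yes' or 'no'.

Answer: no

Derivation:
Given toposort: [1, 3, 4, 2, 0]
Position of 2: index 3; position of 3: index 1
New edge 2->3: backward (u after v in old order)
Backward edge: old toposort is now invalid. Check if this creates a cycle.
Does 3 already reach 2? Reachable from 3: [0, 2, 3, 4]. YES -> cycle!
Still a DAG? no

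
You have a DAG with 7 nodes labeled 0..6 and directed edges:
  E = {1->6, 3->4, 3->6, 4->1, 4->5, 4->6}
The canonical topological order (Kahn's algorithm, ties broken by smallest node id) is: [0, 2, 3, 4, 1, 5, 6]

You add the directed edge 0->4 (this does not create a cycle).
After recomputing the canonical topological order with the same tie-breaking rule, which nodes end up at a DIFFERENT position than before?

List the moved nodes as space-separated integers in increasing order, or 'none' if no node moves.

Answer: none

Derivation:
Old toposort: [0, 2, 3, 4, 1, 5, 6]
Added edge 0->4
Recompute Kahn (smallest-id tiebreak):
  initial in-degrees: [0, 1, 0, 0, 2, 1, 3]
  ready (indeg=0): [0, 2, 3]
  pop 0: indeg[4]->1 | ready=[2, 3] | order so far=[0]
  pop 2: no out-edges | ready=[3] | order so far=[0, 2]
  pop 3: indeg[4]->0; indeg[6]->2 | ready=[4] | order so far=[0, 2, 3]
  pop 4: indeg[1]->0; indeg[5]->0; indeg[6]->1 | ready=[1, 5] | order so far=[0, 2, 3, 4]
  pop 1: indeg[6]->0 | ready=[5, 6] | order so far=[0, 2, 3, 4, 1]
  pop 5: no out-edges | ready=[6] | order so far=[0, 2, 3, 4, 1, 5]
  pop 6: no out-edges | ready=[] | order so far=[0, 2, 3, 4, 1, 5, 6]
New canonical toposort: [0, 2, 3, 4, 1, 5, 6]
Compare positions:
  Node 0: index 0 -> 0 (same)
  Node 1: index 4 -> 4 (same)
  Node 2: index 1 -> 1 (same)
  Node 3: index 2 -> 2 (same)
  Node 4: index 3 -> 3 (same)
  Node 5: index 5 -> 5 (same)
  Node 6: index 6 -> 6 (same)
Nodes that changed position: none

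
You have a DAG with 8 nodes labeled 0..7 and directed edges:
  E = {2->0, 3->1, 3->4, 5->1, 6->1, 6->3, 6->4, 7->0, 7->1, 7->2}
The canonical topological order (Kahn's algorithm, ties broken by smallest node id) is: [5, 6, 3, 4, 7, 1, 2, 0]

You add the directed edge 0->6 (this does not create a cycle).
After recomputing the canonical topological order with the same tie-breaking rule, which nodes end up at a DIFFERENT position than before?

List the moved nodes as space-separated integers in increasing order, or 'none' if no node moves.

Answer: 0 1 2 3 4 6 7

Derivation:
Old toposort: [5, 6, 3, 4, 7, 1, 2, 0]
Added edge 0->6
Recompute Kahn (smallest-id tiebreak):
  initial in-degrees: [2, 4, 1, 1, 2, 0, 1, 0]
  ready (indeg=0): [5, 7]
  pop 5: indeg[1]->3 | ready=[7] | order so far=[5]
  pop 7: indeg[0]->1; indeg[1]->2; indeg[2]->0 | ready=[2] | order so far=[5, 7]
  pop 2: indeg[0]->0 | ready=[0] | order so far=[5, 7, 2]
  pop 0: indeg[6]->0 | ready=[6] | order so far=[5, 7, 2, 0]
  pop 6: indeg[1]->1; indeg[3]->0; indeg[4]->1 | ready=[3] | order so far=[5, 7, 2, 0, 6]
  pop 3: indeg[1]->0; indeg[4]->0 | ready=[1, 4] | order so far=[5, 7, 2, 0, 6, 3]
  pop 1: no out-edges | ready=[4] | order so far=[5, 7, 2, 0, 6, 3, 1]
  pop 4: no out-edges | ready=[] | order so far=[5, 7, 2, 0, 6, 3, 1, 4]
New canonical toposort: [5, 7, 2, 0, 6, 3, 1, 4]
Compare positions:
  Node 0: index 7 -> 3 (moved)
  Node 1: index 5 -> 6 (moved)
  Node 2: index 6 -> 2 (moved)
  Node 3: index 2 -> 5 (moved)
  Node 4: index 3 -> 7 (moved)
  Node 5: index 0 -> 0 (same)
  Node 6: index 1 -> 4 (moved)
  Node 7: index 4 -> 1 (moved)
Nodes that changed position: 0 1 2 3 4 6 7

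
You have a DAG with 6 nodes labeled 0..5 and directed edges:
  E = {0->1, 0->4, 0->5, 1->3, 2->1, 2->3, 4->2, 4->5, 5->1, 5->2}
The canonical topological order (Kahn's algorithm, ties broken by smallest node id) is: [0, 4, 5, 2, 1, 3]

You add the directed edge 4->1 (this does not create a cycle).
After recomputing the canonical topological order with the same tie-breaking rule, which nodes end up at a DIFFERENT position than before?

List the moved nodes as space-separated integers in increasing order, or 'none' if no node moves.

Answer: none

Derivation:
Old toposort: [0, 4, 5, 2, 1, 3]
Added edge 4->1
Recompute Kahn (smallest-id tiebreak):
  initial in-degrees: [0, 4, 2, 2, 1, 2]
  ready (indeg=0): [0]
  pop 0: indeg[1]->3; indeg[4]->0; indeg[5]->1 | ready=[4] | order so far=[0]
  pop 4: indeg[1]->2; indeg[2]->1; indeg[5]->0 | ready=[5] | order so far=[0, 4]
  pop 5: indeg[1]->1; indeg[2]->0 | ready=[2] | order so far=[0, 4, 5]
  pop 2: indeg[1]->0; indeg[3]->1 | ready=[1] | order so far=[0, 4, 5, 2]
  pop 1: indeg[3]->0 | ready=[3] | order so far=[0, 4, 5, 2, 1]
  pop 3: no out-edges | ready=[] | order so far=[0, 4, 5, 2, 1, 3]
New canonical toposort: [0, 4, 5, 2, 1, 3]
Compare positions:
  Node 0: index 0 -> 0 (same)
  Node 1: index 4 -> 4 (same)
  Node 2: index 3 -> 3 (same)
  Node 3: index 5 -> 5 (same)
  Node 4: index 1 -> 1 (same)
  Node 5: index 2 -> 2 (same)
Nodes that changed position: none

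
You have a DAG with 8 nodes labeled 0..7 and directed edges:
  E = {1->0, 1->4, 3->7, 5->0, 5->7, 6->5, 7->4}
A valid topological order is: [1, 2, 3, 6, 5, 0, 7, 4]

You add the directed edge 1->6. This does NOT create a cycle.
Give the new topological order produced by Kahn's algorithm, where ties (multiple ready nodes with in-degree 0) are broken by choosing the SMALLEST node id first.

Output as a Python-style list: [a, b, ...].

Old toposort: [1, 2, 3, 6, 5, 0, 7, 4]
Added edge: 1->6
Position of 1 (0) < position of 6 (3). Old order still valid.
Run Kahn's algorithm (break ties by smallest node id):
  initial in-degrees: [2, 0, 0, 0, 2, 1, 1, 2]
  ready (indeg=0): [1, 2, 3]
  pop 1: indeg[0]->1; indeg[4]->1; indeg[6]->0 | ready=[2, 3, 6] | order so far=[1]
  pop 2: no out-edges | ready=[3, 6] | order so far=[1, 2]
  pop 3: indeg[7]->1 | ready=[6] | order so far=[1, 2, 3]
  pop 6: indeg[5]->0 | ready=[5] | order so far=[1, 2, 3, 6]
  pop 5: indeg[0]->0; indeg[7]->0 | ready=[0, 7] | order so far=[1, 2, 3, 6, 5]
  pop 0: no out-edges | ready=[7] | order so far=[1, 2, 3, 6, 5, 0]
  pop 7: indeg[4]->0 | ready=[4] | order so far=[1, 2, 3, 6, 5, 0, 7]
  pop 4: no out-edges | ready=[] | order so far=[1, 2, 3, 6, 5, 0, 7, 4]
  Result: [1, 2, 3, 6, 5, 0, 7, 4]

Answer: [1, 2, 3, 6, 5, 0, 7, 4]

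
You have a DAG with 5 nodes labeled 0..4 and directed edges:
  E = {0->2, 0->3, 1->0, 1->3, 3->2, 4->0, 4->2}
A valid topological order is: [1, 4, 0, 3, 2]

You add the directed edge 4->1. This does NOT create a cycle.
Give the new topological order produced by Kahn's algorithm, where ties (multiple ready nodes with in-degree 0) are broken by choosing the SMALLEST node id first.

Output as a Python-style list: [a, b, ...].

Answer: [4, 1, 0, 3, 2]

Derivation:
Old toposort: [1, 4, 0, 3, 2]
Added edge: 4->1
Position of 4 (1) > position of 1 (0). Must reorder: 4 must now come before 1.
Run Kahn's algorithm (break ties by smallest node id):
  initial in-degrees: [2, 1, 3, 2, 0]
  ready (indeg=0): [4]
  pop 4: indeg[0]->1; indeg[1]->0; indeg[2]->2 | ready=[1] | order so far=[4]
  pop 1: indeg[0]->0; indeg[3]->1 | ready=[0] | order so far=[4, 1]
  pop 0: indeg[2]->1; indeg[3]->0 | ready=[3] | order so far=[4, 1, 0]
  pop 3: indeg[2]->0 | ready=[2] | order so far=[4, 1, 0, 3]
  pop 2: no out-edges | ready=[] | order so far=[4, 1, 0, 3, 2]
  Result: [4, 1, 0, 3, 2]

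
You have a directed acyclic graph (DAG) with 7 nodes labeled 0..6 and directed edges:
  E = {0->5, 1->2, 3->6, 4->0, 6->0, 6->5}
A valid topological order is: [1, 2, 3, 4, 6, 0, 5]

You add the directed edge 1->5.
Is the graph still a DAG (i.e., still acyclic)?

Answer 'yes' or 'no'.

Given toposort: [1, 2, 3, 4, 6, 0, 5]
Position of 1: index 0; position of 5: index 6
New edge 1->5: forward
Forward edge: respects the existing order. Still a DAG, same toposort still valid.
Still a DAG? yes

Answer: yes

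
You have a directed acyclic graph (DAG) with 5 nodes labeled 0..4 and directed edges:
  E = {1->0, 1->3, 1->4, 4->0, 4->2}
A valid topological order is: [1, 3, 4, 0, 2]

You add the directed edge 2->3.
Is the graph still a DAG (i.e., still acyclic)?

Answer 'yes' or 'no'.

Answer: yes

Derivation:
Given toposort: [1, 3, 4, 0, 2]
Position of 2: index 4; position of 3: index 1
New edge 2->3: backward (u after v in old order)
Backward edge: old toposort is now invalid. Check if this creates a cycle.
Does 3 already reach 2? Reachable from 3: [3]. NO -> still a DAG (reorder needed).
Still a DAG? yes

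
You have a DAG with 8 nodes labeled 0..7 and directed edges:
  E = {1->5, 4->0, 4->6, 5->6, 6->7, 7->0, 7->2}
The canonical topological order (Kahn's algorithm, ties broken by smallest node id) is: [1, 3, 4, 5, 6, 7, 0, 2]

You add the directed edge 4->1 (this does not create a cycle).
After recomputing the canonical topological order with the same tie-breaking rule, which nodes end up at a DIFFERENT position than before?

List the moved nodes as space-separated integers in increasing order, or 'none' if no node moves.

Old toposort: [1, 3, 4, 5, 6, 7, 0, 2]
Added edge 4->1
Recompute Kahn (smallest-id tiebreak):
  initial in-degrees: [2, 1, 1, 0, 0, 1, 2, 1]
  ready (indeg=0): [3, 4]
  pop 3: no out-edges | ready=[4] | order so far=[3]
  pop 4: indeg[0]->1; indeg[1]->0; indeg[6]->1 | ready=[1] | order so far=[3, 4]
  pop 1: indeg[5]->0 | ready=[5] | order so far=[3, 4, 1]
  pop 5: indeg[6]->0 | ready=[6] | order so far=[3, 4, 1, 5]
  pop 6: indeg[7]->0 | ready=[7] | order so far=[3, 4, 1, 5, 6]
  pop 7: indeg[0]->0; indeg[2]->0 | ready=[0, 2] | order so far=[3, 4, 1, 5, 6, 7]
  pop 0: no out-edges | ready=[2] | order so far=[3, 4, 1, 5, 6, 7, 0]
  pop 2: no out-edges | ready=[] | order so far=[3, 4, 1, 5, 6, 7, 0, 2]
New canonical toposort: [3, 4, 1, 5, 6, 7, 0, 2]
Compare positions:
  Node 0: index 6 -> 6 (same)
  Node 1: index 0 -> 2 (moved)
  Node 2: index 7 -> 7 (same)
  Node 3: index 1 -> 0 (moved)
  Node 4: index 2 -> 1 (moved)
  Node 5: index 3 -> 3 (same)
  Node 6: index 4 -> 4 (same)
  Node 7: index 5 -> 5 (same)
Nodes that changed position: 1 3 4

Answer: 1 3 4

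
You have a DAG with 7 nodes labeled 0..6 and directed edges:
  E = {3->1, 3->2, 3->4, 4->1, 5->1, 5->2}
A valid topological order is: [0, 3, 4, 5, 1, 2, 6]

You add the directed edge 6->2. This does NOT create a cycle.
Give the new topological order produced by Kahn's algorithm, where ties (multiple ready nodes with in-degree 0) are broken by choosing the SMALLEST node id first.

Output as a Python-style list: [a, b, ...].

Answer: [0, 3, 4, 5, 1, 6, 2]

Derivation:
Old toposort: [0, 3, 4, 5, 1, 2, 6]
Added edge: 6->2
Position of 6 (6) > position of 2 (5). Must reorder: 6 must now come before 2.
Run Kahn's algorithm (break ties by smallest node id):
  initial in-degrees: [0, 3, 3, 0, 1, 0, 0]
  ready (indeg=0): [0, 3, 5, 6]
  pop 0: no out-edges | ready=[3, 5, 6] | order so far=[0]
  pop 3: indeg[1]->2; indeg[2]->2; indeg[4]->0 | ready=[4, 5, 6] | order so far=[0, 3]
  pop 4: indeg[1]->1 | ready=[5, 6] | order so far=[0, 3, 4]
  pop 5: indeg[1]->0; indeg[2]->1 | ready=[1, 6] | order so far=[0, 3, 4, 5]
  pop 1: no out-edges | ready=[6] | order so far=[0, 3, 4, 5, 1]
  pop 6: indeg[2]->0 | ready=[2] | order so far=[0, 3, 4, 5, 1, 6]
  pop 2: no out-edges | ready=[] | order so far=[0, 3, 4, 5, 1, 6, 2]
  Result: [0, 3, 4, 5, 1, 6, 2]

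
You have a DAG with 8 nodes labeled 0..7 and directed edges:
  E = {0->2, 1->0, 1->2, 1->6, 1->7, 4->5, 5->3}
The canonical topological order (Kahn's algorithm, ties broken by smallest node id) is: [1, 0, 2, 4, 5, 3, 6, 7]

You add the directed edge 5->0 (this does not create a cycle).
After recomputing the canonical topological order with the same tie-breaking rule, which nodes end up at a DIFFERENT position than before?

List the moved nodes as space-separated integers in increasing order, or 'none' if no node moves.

Old toposort: [1, 0, 2, 4, 5, 3, 6, 7]
Added edge 5->0
Recompute Kahn (smallest-id tiebreak):
  initial in-degrees: [2, 0, 2, 1, 0, 1, 1, 1]
  ready (indeg=0): [1, 4]
  pop 1: indeg[0]->1; indeg[2]->1; indeg[6]->0; indeg[7]->0 | ready=[4, 6, 7] | order so far=[1]
  pop 4: indeg[5]->0 | ready=[5, 6, 7] | order so far=[1, 4]
  pop 5: indeg[0]->0; indeg[3]->0 | ready=[0, 3, 6, 7] | order so far=[1, 4, 5]
  pop 0: indeg[2]->0 | ready=[2, 3, 6, 7] | order so far=[1, 4, 5, 0]
  pop 2: no out-edges | ready=[3, 6, 7] | order so far=[1, 4, 5, 0, 2]
  pop 3: no out-edges | ready=[6, 7] | order so far=[1, 4, 5, 0, 2, 3]
  pop 6: no out-edges | ready=[7] | order so far=[1, 4, 5, 0, 2, 3, 6]
  pop 7: no out-edges | ready=[] | order so far=[1, 4, 5, 0, 2, 3, 6, 7]
New canonical toposort: [1, 4, 5, 0, 2, 3, 6, 7]
Compare positions:
  Node 0: index 1 -> 3 (moved)
  Node 1: index 0 -> 0 (same)
  Node 2: index 2 -> 4 (moved)
  Node 3: index 5 -> 5 (same)
  Node 4: index 3 -> 1 (moved)
  Node 5: index 4 -> 2 (moved)
  Node 6: index 6 -> 6 (same)
  Node 7: index 7 -> 7 (same)
Nodes that changed position: 0 2 4 5

Answer: 0 2 4 5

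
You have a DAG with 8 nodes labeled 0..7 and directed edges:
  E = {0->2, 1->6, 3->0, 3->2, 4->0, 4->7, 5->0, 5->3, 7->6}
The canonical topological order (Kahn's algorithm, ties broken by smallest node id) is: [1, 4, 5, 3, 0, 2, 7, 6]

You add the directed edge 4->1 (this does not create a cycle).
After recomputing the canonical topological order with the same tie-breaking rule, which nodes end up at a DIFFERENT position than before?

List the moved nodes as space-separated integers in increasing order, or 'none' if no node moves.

Old toposort: [1, 4, 5, 3, 0, 2, 7, 6]
Added edge 4->1
Recompute Kahn (smallest-id tiebreak):
  initial in-degrees: [3, 1, 2, 1, 0, 0, 2, 1]
  ready (indeg=0): [4, 5]
  pop 4: indeg[0]->2; indeg[1]->0; indeg[7]->0 | ready=[1, 5, 7] | order so far=[4]
  pop 1: indeg[6]->1 | ready=[5, 7] | order so far=[4, 1]
  pop 5: indeg[0]->1; indeg[3]->0 | ready=[3, 7] | order so far=[4, 1, 5]
  pop 3: indeg[0]->0; indeg[2]->1 | ready=[0, 7] | order so far=[4, 1, 5, 3]
  pop 0: indeg[2]->0 | ready=[2, 7] | order so far=[4, 1, 5, 3, 0]
  pop 2: no out-edges | ready=[7] | order so far=[4, 1, 5, 3, 0, 2]
  pop 7: indeg[6]->0 | ready=[6] | order so far=[4, 1, 5, 3, 0, 2, 7]
  pop 6: no out-edges | ready=[] | order so far=[4, 1, 5, 3, 0, 2, 7, 6]
New canonical toposort: [4, 1, 5, 3, 0, 2, 7, 6]
Compare positions:
  Node 0: index 4 -> 4 (same)
  Node 1: index 0 -> 1 (moved)
  Node 2: index 5 -> 5 (same)
  Node 3: index 3 -> 3 (same)
  Node 4: index 1 -> 0 (moved)
  Node 5: index 2 -> 2 (same)
  Node 6: index 7 -> 7 (same)
  Node 7: index 6 -> 6 (same)
Nodes that changed position: 1 4

Answer: 1 4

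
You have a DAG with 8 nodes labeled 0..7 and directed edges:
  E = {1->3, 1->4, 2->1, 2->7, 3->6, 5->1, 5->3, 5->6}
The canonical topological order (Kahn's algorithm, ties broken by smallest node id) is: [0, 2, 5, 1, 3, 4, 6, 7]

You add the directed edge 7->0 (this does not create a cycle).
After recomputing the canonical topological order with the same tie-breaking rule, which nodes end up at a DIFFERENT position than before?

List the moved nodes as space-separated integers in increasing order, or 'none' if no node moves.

Old toposort: [0, 2, 5, 1, 3, 4, 6, 7]
Added edge 7->0
Recompute Kahn (smallest-id tiebreak):
  initial in-degrees: [1, 2, 0, 2, 1, 0, 2, 1]
  ready (indeg=0): [2, 5]
  pop 2: indeg[1]->1; indeg[7]->0 | ready=[5, 7] | order so far=[2]
  pop 5: indeg[1]->0; indeg[3]->1; indeg[6]->1 | ready=[1, 7] | order so far=[2, 5]
  pop 1: indeg[3]->0; indeg[4]->0 | ready=[3, 4, 7] | order so far=[2, 5, 1]
  pop 3: indeg[6]->0 | ready=[4, 6, 7] | order so far=[2, 5, 1, 3]
  pop 4: no out-edges | ready=[6, 7] | order so far=[2, 5, 1, 3, 4]
  pop 6: no out-edges | ready=[7] | order so far=[2, 5, 1, 3, 4, 6]
  pop 7: indeg[0]->0 | ready=[0] | order so far=[2, 5, 1, 3, 4, 6, 7]
  pop 0: no out-edges | ready=[] | order so far=[2, 5, 1, 3, 4, 6, 7, 0]
New canonical toposort: [2, 5, 1, 3, 4, 6, 7, 0]
Compare positions:
  Node 0: index 0 -> 7 (moved)
  Node 1: index 3 -> 2 (moved)
  Node 2: index 1 -> 0 (moved)
  Node 3: index 4 -> 3 (moved)
  Node 4: index 5 -> 4 (moved)
  Node 5: index 2 -> 1 (moved)
  Node 6: index 6 -> 5 (moved)
  Node 7: index 7 -> 6 (moved)
Nodes that changed position: 0 1 2 3 4 5 6 7

Answer: 0 1 2 3 4 5 6 7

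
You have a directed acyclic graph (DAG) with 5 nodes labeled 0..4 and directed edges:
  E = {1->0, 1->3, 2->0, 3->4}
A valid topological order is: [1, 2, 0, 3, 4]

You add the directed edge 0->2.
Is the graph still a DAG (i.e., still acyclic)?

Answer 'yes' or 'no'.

Given toposort: [1, 2, 0, 3, 4]
Position of 0: index 2; position of 2: index 1
New edge 0->2: backward (u after v in old order)
Backward edge: old toposort is now invalid. Check if this creates a cycle.
Does 2 already reach 0? Reachable from 2: [0, 2]. YES -> cycle!
Still a DAG? no

Answer: no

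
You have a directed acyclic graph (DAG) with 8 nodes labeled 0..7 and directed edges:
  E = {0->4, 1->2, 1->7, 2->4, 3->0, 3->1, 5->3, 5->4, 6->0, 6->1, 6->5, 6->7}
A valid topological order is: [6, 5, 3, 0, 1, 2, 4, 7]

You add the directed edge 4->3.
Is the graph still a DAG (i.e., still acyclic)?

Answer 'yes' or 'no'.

Given toposort: [6, 5, 3, 0, 1, 2, 4, 7]
Position of 4: index 6; position of 3: index 2
New edge 4->3: backward (u after v in old order)
Backward edge: old toposort is now invalid. Check if this creates a cycle.
Does 3 already reach 4? Reachable from 3: [0, 1, 2, 3, 4, 7]. YES -> cycle!
Still a DAG? no

Answer: no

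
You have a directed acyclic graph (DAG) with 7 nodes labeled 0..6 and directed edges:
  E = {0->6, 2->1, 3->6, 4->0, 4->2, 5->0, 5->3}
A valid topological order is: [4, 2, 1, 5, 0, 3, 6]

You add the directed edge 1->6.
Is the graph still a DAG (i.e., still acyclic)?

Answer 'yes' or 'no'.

Given toposort: [4, 2, 1, 5, 0, 3, 6]
Position of 1: index 2; position of 6: index 6
New edge 1->6: forward
Forward edge: respects the existing order. Still a DAG, same toposort still valid.
Still a DAG? yes

Answer: yes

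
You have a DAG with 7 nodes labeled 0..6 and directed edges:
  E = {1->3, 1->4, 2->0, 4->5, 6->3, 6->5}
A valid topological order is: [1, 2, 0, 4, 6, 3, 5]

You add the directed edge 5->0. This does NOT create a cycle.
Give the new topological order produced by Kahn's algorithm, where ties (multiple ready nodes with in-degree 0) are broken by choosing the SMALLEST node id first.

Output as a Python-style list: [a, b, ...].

Answer: [1, 2, 4, 6, 3, 5, 0]

Derivation:
Old toposort: [1, 2, 0, 4, 6, 3, 5]
Added edge: 5->0
Position of 5 (6) > position of 0 (2). Must reorder: 5 must now come before 0.
Run Kahn's algorithm (break ties by smallest node id):
  initial in-degrees: [2, 0, 0, 2, 1, 2, 0]
  ready (indeg=0): [1, 2, 6]
  pop 1: indeg[3]->1; indeg[4]->0 | ready=[2, 4, 6] | order so far=[1]
  pop 2: indeg[0]->1 | ready=[4, 6] | order so far=[1, 2]
  pop 4: indeg[5]->1 | ready=[6] | order so far=[1, 2, 4]
  pop 6: indeg[3]->0; indeg[5]->0 | ready=[3, 5] | order so far=[1, 2, 4, 6]
  pop 3: no out-edges | ready=[5] | order so far=[1, 2, 4, 6, 3]
  pop 5: indeg[0]->0 | ready=[0] | order so far=[1, 2, 4, 6, 3, 5]
  pop 0: no out-edges | ready=[] | order so far=[1, 2, 4, 6, 3, 5, 0]
  Result: [1, 2, 4, 6, 3, 5, 0]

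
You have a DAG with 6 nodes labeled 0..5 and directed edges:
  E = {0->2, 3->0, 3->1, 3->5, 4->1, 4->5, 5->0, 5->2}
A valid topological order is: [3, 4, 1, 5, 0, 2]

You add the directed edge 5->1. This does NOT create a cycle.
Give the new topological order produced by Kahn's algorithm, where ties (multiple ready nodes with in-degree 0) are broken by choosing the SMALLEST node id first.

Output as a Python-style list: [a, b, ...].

Old toposort: [3, 4, 1, 5, 0, 2]
Added edge: 5->1
Position of 5 (3) > position of 1 (2). Must reorder: 5 must now come before 1.
Run Kahn's algorithm (break ties by smallest node id):
  initial in-degrees: [2, 3, 2, 0, 0, 2]
  ready (indeg=0): [3, 4]
  pop 3: indeg[0]->1; indeg[1]->2; indeg[5]->1 | ready=[4] | order so far=[3]
  pop 4: indeg[1]->1; indeg[5]->0 | ready=[5] | order so far=[3, 4]
  pop 5: indeg[0]->0; indeg[1]->0; indeg[2]->1 | ready=[0, 1] | order so far=[3, 4, 5]
  pop 0: indeg[2]->0 | ready=[1, 2] | order so far=[3, 4, 5, 0]
  pop 1: no out-edges | ready=[2] | order so far=[3, 4, 5, 0, 1]
  pop 2: no out-edges | ready=[] | order so far=[3, 4, 5, 0, 1, 2]
  Result: [3, 4, 5, 0, 1, 2]

Answer: [3, 4, 5, 0, 1, 2]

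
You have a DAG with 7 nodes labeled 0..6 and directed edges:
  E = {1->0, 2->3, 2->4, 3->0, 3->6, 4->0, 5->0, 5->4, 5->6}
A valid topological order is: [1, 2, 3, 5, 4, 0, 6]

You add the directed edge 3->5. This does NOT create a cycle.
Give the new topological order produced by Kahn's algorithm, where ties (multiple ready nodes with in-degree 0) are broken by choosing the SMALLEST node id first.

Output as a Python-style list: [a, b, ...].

Old toposort: [1, 2, 3, 5, 4, 0, 6]
Added edge: 3->5
Position of 3 (2) < position of 5 (3). Old order still valid.
Run Kahn's algorithm (break ties by smallest node id):
  initial in-degrees: [4, 0, 0, 1, 2, 1, 2]
  ready (indeg=0): [1, 2]
  pop 1: indeg[0]->3 | ready=[2] | order so far=[1]
  pop 2: indeg[3]->0; indeg[4]->1 | ready=[3] | order so far=[1, 2]
  pop 3: indeg[0]->2; indeg[5]->0; indeg[6]->1 | ready=[5] | order so far=[1, 2, 3]
  pop 5: indeg[0]->1; indeg[4]->0; indeg[6]->0 | ready=[4, 6] | order so far=[1, 2, 3, 5]
  pop 4: indeg[0]->0 | ready=[0, 6] | order so far=[1, 2, 3, 5, 4]
  pop 0: no out-edges | ready=[6] | order so far=[1, 2, 3, 5, 4, 0]
  pop 6: no out-edges | ready=[] | order so far=[1, 2, 3, 5, 4, 0, 6]
  Result: [1, 2, 3, 5, 4, 0, 6]

Answer: [1, 2, 3, 5, 4, 0, 6]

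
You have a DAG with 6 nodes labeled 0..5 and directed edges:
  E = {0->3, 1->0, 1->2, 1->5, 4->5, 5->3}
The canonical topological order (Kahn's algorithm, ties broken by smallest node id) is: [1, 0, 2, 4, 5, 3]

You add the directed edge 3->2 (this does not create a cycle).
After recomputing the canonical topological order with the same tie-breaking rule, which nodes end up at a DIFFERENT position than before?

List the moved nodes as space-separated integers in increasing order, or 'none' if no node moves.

Answer: 2 3 4 5

Derivation:
Old toposort: [1, 0, 2, 4, 5, 3]
Added edge 3->2
Recompute Kahn (smallest-id tiebreak):
  initial in-degrees: [1, 0, 2, 2, 0, 2]
  ready (indeg=0): [1, 4]
  pop 1: indeg[0]->0; indeg[2]->1; indeg[5]->1 | ready=[0, 4] | order so far=[1]
  pop 0: indeg[3]->1 | ready=[4] | order so far=[1, 0]
  pop 4: indeg[5]->0 | ready=[5] | order so far=[1, 0, 4]
  pop 5: indeg[3]->0 | ready=[3] | order so far=[1, 0, 4, 5]
  pop 3: indeg[2]->0 | ready=[2] | order so far=[1, 0, 4, 5, 3]
  pop 2: no out-edges | ready=[] | order so far=[1, 0, 4, 5, 3, 2]
New canonical toposort: [1, 0, 4, 5, 3, 2]
Compare positions:
  Node 0: index 1 -> 1 (same)
  Node 1: index 0 -> 0 (same)
  Node 2: index 2 -> 5 (moved)
  Node 3: index 5 -> 4 (moved)
  Node 4: index 3 -> 2 (moved)
  Node 5: index 4 -> 3 (moved)
Nodes that changed position: 2 3 4 5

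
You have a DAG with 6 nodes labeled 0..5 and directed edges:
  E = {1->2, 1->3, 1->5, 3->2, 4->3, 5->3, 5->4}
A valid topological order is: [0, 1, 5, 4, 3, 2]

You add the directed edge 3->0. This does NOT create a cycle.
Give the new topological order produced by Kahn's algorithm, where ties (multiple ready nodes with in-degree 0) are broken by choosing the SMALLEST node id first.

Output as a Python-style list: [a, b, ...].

Answer: [1, 5, 4, 3, 0, 2]

Derivation:
Old toposort: [0, 1, 5, 4, 3, 2]
Added edge: 3->0
Position of 3 (4) > position of 0 (0). Must reorder: 3 must now come before 0.
Run Kahn's algorithm (break ties by smallest node id):
  initial in-degrees: [1, 0, 2, 3, 1, 1]
  ready (indeg=0): [1]
  pop 1: indeg[2]->1; indeg[3]->2; indeg[5]->0 | ready=[5] | order so far=[1]
  pop 5: indeg[3]->1; indeg[4]->0 | ready=[4] | order so far=[1, 5]
  pop 4: indeg[3]->0 | ready=[3] | order so far=[1, 5, 4]
  pop 3: indeg[0]->0; indeg[2]->0 | ready=[0, 2] | order so far=[1, 5, 4, 3]
  pop 0: no out-edges | ready=[2] | order so far=[1, 5, 4, 3, 0]
  pop 2: no out-edges | ready=[] | order so far=[1, 5, 4, 3, 0, 2]
  Result: [1, 5, 4, 3, 0, 2]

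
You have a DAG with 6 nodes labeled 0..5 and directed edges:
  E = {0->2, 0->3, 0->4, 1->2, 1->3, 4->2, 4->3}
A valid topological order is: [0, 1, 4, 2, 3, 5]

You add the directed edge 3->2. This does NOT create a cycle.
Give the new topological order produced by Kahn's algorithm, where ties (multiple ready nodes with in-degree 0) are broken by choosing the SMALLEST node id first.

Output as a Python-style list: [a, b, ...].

Answer: [0, 1, 4, 3, 2, 5]

Derivation:
Old toposort: [0, 1, 4, 2, 3, 5]
Added edge: 3->2
Position of 3 (4) > position of 2 (3). Must reorder: 3 must now come before 2.
Run Kahn's algorithm (break ties by smallest node id):
  initial in-degrees: [0, 0, 4, 3, 1, 0]
  ready (indeg=0): [0, 1, 5]
  pop 0: indeg[2]->3; indeg[3]->2; indeg[4]->0 | ready=[1, 4, 5] | order so far=[0]
  pop 1: indeg[2]->2; indeg[3]->1 | ready=[4, 5] | order so far=[0, 1]
  pop 4: indeg[2]->1; indeg[3]->0 | ready=[3, 5] | order so far=[0, 1, 4]
  pop 3: indeg[2]->0 | ready=[2, 5] | order so far=[0, 1, 4, 3]
  pop 2: no out-edges | ready=[5] | order so far=[0, 1, 4, 3, 2]
  pop 5: no out-edges | ready=[] | order so far=[0, 1, 4, 3, 2, 5]
  Result: [0, 1, 4, 3, 2, 5]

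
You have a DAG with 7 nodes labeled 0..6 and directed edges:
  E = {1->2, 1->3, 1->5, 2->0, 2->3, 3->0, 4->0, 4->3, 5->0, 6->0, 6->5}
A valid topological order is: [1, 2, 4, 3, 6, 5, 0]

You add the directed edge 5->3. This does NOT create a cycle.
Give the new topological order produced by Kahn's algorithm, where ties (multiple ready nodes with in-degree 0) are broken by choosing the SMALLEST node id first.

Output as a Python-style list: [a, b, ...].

Old toposort: [1, 2, 4, 3, 6, 5, 0]
Added edge: 5->3
Position of 5 (5) > position of 3 (3). Must reorder: 5 must now come before 3.
Run Kahn's algorithm (break ties by smallest node id):
  initial in-degrees: [5, 0, 1, 4, 0, 2, 0]
  ready (indeg=0): [1, 4, 6]
  pop 1: indeg[2]->0; indeg[3]->3; indeg[5]->1 | ready=[2, 4, 6] | order so far=[1]
  pop 2: indeg[0]->4; indeg[3]->2 | ready=[4, 6] | order so far=[1, 2]
  pop 4: indeg[0]->3; indeg[3]->1 | ready=[6] | order so far=[1, 2, 4]
  pop 6: indeg[0]->2; indeg[5]->0 | ready=[5] | order so far=[1, 2, 4, 6]
  pop 5: indeg[0]->1; indeg[3]->0 | ready=[3] | order so far=[1, 2, 4, 6, 5]
  pop 3: indeg[0]->0 | ready=[0] | order so far=[1, 2, 4, 6, 5, 3]
  pop 0: no out-edges | ready=[] | order so far=[1, 2, 4, 6, 5, 3, 0]
  Result: [1, 2, 4, 6, 5, 3, 0]

Answer: [1, 2, 4, 6, 5, 3, 0]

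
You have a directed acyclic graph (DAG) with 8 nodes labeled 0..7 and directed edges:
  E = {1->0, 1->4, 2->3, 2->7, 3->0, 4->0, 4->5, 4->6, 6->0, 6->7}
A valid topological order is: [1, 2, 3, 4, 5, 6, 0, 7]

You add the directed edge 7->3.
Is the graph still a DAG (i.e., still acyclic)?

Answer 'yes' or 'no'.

Answer: yes

Derivation:
Given toposort: [1, 2, 3, 4, 5, 6, 0, 7]
Position of 7: index 7; position of 3: index 2
New edge 7->3: backward (u after v in old order)
Backward edge: old toposort is now invalid. Check if this creates a cycle.
Does 3 already reach 7? Reachable from 3: [0, 3]. NO -> still a DAG (reorder needed).
Still a DAG? yes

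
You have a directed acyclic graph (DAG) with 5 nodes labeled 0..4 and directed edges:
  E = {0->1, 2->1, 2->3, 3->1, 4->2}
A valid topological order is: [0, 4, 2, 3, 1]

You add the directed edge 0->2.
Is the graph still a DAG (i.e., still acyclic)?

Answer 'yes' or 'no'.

Answer: yes

Derivation:
Given toposort: [0, 4, 2, 3, 1]
Position of 0: index 0; position of 2: index 2
New edge 0->2: forward
Forward edge: respects the existing order. Still a DAG, same toposort still valid.
Still a DAG? yes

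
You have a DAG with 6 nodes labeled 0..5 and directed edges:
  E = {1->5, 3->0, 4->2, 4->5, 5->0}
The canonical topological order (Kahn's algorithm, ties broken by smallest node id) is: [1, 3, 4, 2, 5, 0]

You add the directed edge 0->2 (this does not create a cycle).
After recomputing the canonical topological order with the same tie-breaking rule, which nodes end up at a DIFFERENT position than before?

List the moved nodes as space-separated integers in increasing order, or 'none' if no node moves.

Answer: 0 2 5

Derivation:
Old toposort: [1, 3, 4, 2, 5, 0]
Added edge 0->2
Recompute Kahn (smallest-id tiebreak):
  initial in-degrees: [2, 0, 2, 0, 0, 2]
  ready (indeg=0): [1, 3, 4]
  pop 1: indeg[5]->1 | ready=[3, 4] | order so far=[1]
  pop 3: indeg[0]->1 | ready=[4] | order so far=[1, 3]
  pop 4: indeg[2]->1; indeg[5]->0 | ready=[5] | order so far=[1, 3, 4]
  pop 5: indeg[0]->0 | ready=[0] | order so far=[1, 3, 4, 5]
  pop 0: indeg[2]->0 | ready=[2] | order so far=[1, 3, 4, 5, 0]
  pop 2: no out-edges | ready=[] | order so far=[1, 3, 4, 5, 0, 2]
New canonical toposort: [1, 3, 4, 5, 0, 2]
Compare positions:
  Node 0: index 5 -> 4 (moved)
  Node 1: index 0 -> 0 (same)
  Node 2: index 3 -> 5 (moved)
  Node 3: index 1 -> 1 (same)
  Node 4: index 2 -> 2 (same)
  Node 5: index 4 -> 3 (moved)
Nodes that changed position: 0 2 5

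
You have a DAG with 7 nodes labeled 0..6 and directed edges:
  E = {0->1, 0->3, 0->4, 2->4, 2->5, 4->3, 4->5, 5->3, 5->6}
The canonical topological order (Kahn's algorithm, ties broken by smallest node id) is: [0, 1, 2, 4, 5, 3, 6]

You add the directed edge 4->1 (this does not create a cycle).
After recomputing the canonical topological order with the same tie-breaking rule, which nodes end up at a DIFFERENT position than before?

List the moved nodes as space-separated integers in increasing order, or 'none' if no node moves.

Answer: 1 2 4

Derivation:
Old toposort: [0, 1, 2, 4, 5, 3, 6]
Added edge 4->1
Recompute Kahn (smallest-id tiebreak):
  initial in-degrees: [0, 2, 0, 3, 2, 2, 1]
  ready (indeg=0): [0, 2]
  pop 0: indeg[1]->1; indeg[3]->2; indeg[4]->1 | ready=[2] | order so far=[0]
  pop 2: indeg[4]->0; indeg[5]->1 | ready=[4] | order so far=[0, 2]
  pop 4: indeg[1]->0; indeg[3]->1; indeg[5]->0 | ready=[1, 5] | order so far=[0, 2, 4]
  pop 1: no out-edges | ready=[5] | order so far=[0, 2, 4, 1]
  pop 5: indeg[3]->0; indeg[6]->0 | ready=[3, 6] | order so far=[0, 2, 4, 1, 5]
  pop 3: no out-edges | ready=[6] | order so far=[0, 2, 4, 1, 5, 3]
  pop 6: no out-edges | ready=[] | order so far=[0, 2, 4, 1, 5, 3, 6]
New canonical toposort: [0, 2, 4, 1, 5, 3, 6]
Compare positions:
  Node 0: index 0 -> 0 (same)
  Node 1: index 1 -> 3 (moved)
  Node 2: index 2 -> 1 (moved)
  Node 3: index 5 -> 5 (same)
  Node 4: index 3 -> 2 (moved)
  Node 5: index 4 -> 4 (same)
  Node 6: index 6 -> 6 (same)
Nodes that changed position: 1 2 4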